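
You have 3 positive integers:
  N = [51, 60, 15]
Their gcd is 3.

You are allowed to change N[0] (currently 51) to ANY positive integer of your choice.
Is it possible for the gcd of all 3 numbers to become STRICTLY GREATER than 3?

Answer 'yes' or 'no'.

Answer: yes

Derivation:
Current gcd = 3
gcd of all OTHER numbers (without N[0]=51): gcd([60, 15]) = 15
The new gcd after any change is gcd(15, new_value).
This can be at most 15.
Since 15 > old gcd 3, the gcd CAN increase (e.g., set N[0] = 15).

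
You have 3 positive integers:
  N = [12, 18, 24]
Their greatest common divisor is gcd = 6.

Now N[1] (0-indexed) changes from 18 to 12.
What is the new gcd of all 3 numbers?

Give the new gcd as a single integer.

Numbers: [12, 18, 24], gcd = 6
Change: index 1, 18 -> 12
gcd of the OTHER numbers (without index 1): gcd([12, 24]) = 12
New gcd = gcd(g_others, new_val) = gcd(12, 12) = 12

Answer: 12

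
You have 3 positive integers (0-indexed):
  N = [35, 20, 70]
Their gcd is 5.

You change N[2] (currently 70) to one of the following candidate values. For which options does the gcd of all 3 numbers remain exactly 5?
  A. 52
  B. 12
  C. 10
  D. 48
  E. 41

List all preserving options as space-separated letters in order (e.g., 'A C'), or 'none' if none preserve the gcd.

Old gcd = 5; gcd of others (without N[2]) = 5
New gcd for candidate v: gcd(5, v). Preserves old gcd iff gcd(5, v) = 5.
  Option A: v=52, gcd(5,52)=1 -> changes
  Option B: v=12, gcd(5,12)=1 -> changes
  Option C: v=10, gcd(5,10)=5 -> preserves
  Option D: v=48, gcd(5,48)=1 -> changes
  Option E: v=41, gcd(5,41)=1 -> changes

Answer: C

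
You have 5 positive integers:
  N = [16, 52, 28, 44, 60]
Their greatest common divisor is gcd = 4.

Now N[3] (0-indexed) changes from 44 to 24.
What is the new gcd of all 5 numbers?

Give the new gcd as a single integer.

Numbers: [16, 52, 28, 44, 60], gcd = 4
Change: index 3, 44 -> 24
gcd of the OTHER numbers (without index 3): gcd([16, 52, 28, 60]) = 4
New gcd = gcd(g_others, new_val) = gcd(4, 24) = 4

Answer: 4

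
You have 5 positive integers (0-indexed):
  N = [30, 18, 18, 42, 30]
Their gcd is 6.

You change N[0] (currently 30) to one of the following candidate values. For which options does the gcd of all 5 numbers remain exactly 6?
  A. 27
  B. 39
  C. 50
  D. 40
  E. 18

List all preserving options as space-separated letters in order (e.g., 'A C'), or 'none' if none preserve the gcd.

Answer: E

Derivation:
Old gcd = 6; gcd of others (without N[0]) = 6
New gcd for candidate v: gcd(6, v). Preserves old gcd iff gcd(6, v) = 6.
  Option A: v=27, gcd(6,27)=3 -> changes
  Option B: v=39, gcd(6,39)=3 -> changes
  Option C: v=50, gcd(6,50)=2 -> changes
  Option D: v=40, gcd(6,40)=2 -> changes
  Option E: v=18, gcd(6,18)=6 -> preserves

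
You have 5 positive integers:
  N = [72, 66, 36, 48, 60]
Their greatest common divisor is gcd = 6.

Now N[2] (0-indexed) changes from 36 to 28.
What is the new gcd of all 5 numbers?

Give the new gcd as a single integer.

Answer: 2

Derivation:
Numbers: [72, 66, 36, 48, 60], gcd = 6
Change: index 2, 36 -> 28
gcd of the OTHER numbers (without index 2): gcd([72, 66, 48, 60]) = 6
New gcd = gcd(g_others, new_val) = gcd(6, 28) = 2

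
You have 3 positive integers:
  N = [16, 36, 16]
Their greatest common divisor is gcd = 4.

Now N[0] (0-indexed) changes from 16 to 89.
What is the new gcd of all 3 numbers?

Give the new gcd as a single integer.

Answer: 1

Derivation:
Numbers: [16, 36, 16], gcd = 4
Change: index 0, 16 -> 89
gcd of the OTHER numbers (without index 0): gcd([36, 16]) = 4
New gcd = gcd(g_others, new_val) = gcd(4, 89) = 1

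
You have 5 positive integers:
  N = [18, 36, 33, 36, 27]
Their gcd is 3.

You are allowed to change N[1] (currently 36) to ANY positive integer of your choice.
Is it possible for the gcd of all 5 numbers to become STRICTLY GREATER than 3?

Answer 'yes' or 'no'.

Answer: no

Derivation:
Current gcd = 3
gcd of all OTHER numbers (without N[1]=36): gcd([18, 33, 36, 27]) = 3
The new gcd after any change is gcd(3, new_value).
This can be at most 3.
Since 3 = old gcd 3, the gcd can only stay the same or decrease.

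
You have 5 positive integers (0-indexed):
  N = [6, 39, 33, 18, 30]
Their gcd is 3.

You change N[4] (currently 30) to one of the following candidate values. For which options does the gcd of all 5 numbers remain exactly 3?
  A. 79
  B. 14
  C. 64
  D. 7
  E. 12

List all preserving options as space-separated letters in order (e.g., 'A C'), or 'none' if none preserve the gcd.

Answer: E

Derivation:
Old gcd = 3; gcd of others (without N[4]) = 3
New gcd for candidate v: gcd(3, v). Preserves old gcd iff gcd(3, v) = 3.
  Option A: v=79, gcd(3,79)=1 -> changes
  Option B: v=14, gcd(3,14)=1 -> changes
  Option C: v=64, gcd(3,64)=1 -> changes
  Option D: v=7, gcd(3,7)=1 -> changes
  Option E: v=12, gcd(3,12)=3 -> preserves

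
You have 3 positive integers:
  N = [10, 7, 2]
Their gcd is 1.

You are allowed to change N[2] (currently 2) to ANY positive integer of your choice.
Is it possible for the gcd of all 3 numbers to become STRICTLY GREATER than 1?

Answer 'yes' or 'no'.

Answer: no

Derivation:
Current gcd = 1
gcd of all OTHER numbers (without N[2]=2): gcd([10, 7]) = 1
The new gcd after any change is gcd(1, new_value).
This can be at most 1.
Since 1 = old gcd 1, the gcd can only stay the same or decrease.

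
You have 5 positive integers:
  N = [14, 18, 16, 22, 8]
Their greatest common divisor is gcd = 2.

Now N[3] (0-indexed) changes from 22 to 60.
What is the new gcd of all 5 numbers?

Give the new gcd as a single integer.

Answer: 2

Derivation:
Numbers: [14, 18, 16, 22, 8], gcd = 2
Change: index 3, 22 -> 60
gcd of the OTHER numbers (without index 3): gcd([14, 18, 16, 8]) = 2
New gcd = gcd(g_others, new_val) = gcd(2, 60) = 2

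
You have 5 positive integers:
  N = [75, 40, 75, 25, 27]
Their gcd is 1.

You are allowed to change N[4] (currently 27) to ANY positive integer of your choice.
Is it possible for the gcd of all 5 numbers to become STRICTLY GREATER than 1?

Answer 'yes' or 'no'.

Current gcd = 1
gcd of all OTHER numbers (without N[4]=27): gcd([75, 40, 75, 25]) = 5
The new gcd after any change is gcd(5, new_value).
This can be at most 5.
Since 5 > old gcd 1, the gcd CAN increase (e.g., set N[4] = 5).

Answer: yes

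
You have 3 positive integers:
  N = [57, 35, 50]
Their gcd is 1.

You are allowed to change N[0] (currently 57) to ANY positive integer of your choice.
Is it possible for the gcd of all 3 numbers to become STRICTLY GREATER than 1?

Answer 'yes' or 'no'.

Answer: yes

Derivation:
Current gcd = 1
gcd of all OTHER numbers (without N[0]=57): gcd([35, 50]) = 5
The new gcd after any change is gcd(5, new_value).
This can be at most 5.
Since 5 > old gcd 1, the gcd CAN increase (e.g., set N[0] = 5).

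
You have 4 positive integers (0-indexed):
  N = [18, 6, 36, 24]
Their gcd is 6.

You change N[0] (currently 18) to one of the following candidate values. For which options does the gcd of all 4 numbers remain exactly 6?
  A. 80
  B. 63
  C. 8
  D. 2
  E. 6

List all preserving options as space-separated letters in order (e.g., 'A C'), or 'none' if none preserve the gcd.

Old gcd = 6; gcd of others (without N[0]) = 6
New gcd for candidate v: gcd(6, v). Preserves old gcd iff gcd(6, v) = 6.
  Option A: v=80, gcd(6,80)=2 -> changes
  Option B: v=63, gcd(6,63)=3 -> changes
  Option C: v=8, gcd(6,8)=2 -> changes
  Option D: v=2, gcd(6,2)=2 -> changes
  Option E: v=6, gcd(6,6)=6 -> preserves

Answer: E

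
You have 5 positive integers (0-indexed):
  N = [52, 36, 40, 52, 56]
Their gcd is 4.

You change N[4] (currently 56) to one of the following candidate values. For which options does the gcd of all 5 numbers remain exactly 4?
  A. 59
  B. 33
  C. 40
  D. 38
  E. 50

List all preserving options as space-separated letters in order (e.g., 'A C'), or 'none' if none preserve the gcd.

Answer: C

Derivation:
Old gcd = 4; gcd of others (without N[4]) = 4
New gcd for candidate v: gcd(4, v). Preserves old gcd iff gcd(4, v) = 4.
  Option A: v=59, gcd(4,59)=1 -> changes
  Option B: v=33, gcd(4,33)=1 -> changes
  Option C: v=40, gcd(4,40)=4 -> preserves
  Option D: v=38, gcd(4,38)=2 -> changes
  Option E: v=50, gcd(4,50)=2 -> changes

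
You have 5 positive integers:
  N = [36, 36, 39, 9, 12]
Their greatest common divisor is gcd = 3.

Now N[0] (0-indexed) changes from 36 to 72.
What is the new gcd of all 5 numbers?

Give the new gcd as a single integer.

Answer: 3

Derivation:
Numbers: [36, 36, 39, 9, 12], gcd = 3
Change: index 0, 36 -> 72
gcd of the OTHER numbers (without index 0): gcd([36, 39, 9, 12]) = 3
New gcd = gcd(g_others, new_val) = gcd(3, 72) = 3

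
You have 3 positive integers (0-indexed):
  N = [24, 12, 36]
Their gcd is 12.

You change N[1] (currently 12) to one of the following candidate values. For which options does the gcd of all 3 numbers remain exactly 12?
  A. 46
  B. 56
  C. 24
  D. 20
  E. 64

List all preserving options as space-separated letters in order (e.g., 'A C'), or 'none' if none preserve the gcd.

Answer: C

Derivation:
Old gcd = 12; gcd of others (without N[1]) = 12
New gcd for candidate v: gcd(12, v). Preserves old gcd iff gcd(12, v) = 12.
  Option A: v=46, gcd(12,46)=2 -> changes
  Option B: v=56, gcd(12,56)=4 -> changes
  Option C: v=24, gcd(12,24)=12 -> preserves
  Option D: v=20, gcd(12,20)=4 -> changes
  Option E: v=64, gcd(12,64)=4 -> changes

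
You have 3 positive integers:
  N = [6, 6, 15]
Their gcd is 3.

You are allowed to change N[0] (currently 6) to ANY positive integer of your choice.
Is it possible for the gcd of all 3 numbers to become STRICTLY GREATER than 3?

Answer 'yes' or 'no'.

Current gcd = 3
gcd of all OTHER numbers (without N[0]=6): gcd([6, 15]) = 3
The new gcd after any change is gcd(3, new_value).
This can be at most 3.
Since 3 = old gcd 3, the gcd can only stay the same or decrease.

Answer: no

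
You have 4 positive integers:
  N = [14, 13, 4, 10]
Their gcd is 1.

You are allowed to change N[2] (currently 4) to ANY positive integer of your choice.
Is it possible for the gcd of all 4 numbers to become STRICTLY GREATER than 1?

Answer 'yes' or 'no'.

Current gcd = 1
gcd of all OTHER numbers (without N[2]=4): gcd([14, 13, 10]) = 1
The new gcd after any change is gcd(1, new_value).
This can be at most 1.
Since 1 = old gcd 1, the gcd can only stay the same or decrease.

Answer: no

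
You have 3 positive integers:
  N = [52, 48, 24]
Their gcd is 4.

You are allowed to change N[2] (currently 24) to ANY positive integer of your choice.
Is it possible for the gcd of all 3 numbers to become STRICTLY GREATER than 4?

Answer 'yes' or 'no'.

Answer: no

Derivation:
Current gcd = 4
gcd of all OTHER numbers (without N[2]=24): gcd([52, 48]) = 4
The new gcd after any change is gcd(4, new_value).
This can be at most 4.
Since 4 = old gcd 4, the gcd can only stay the same or decrease.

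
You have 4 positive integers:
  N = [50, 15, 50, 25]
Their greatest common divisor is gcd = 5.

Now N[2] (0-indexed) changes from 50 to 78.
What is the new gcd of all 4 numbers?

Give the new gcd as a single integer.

Numbers: [50, 15, 50, 25], gcd = 5
Change: index 2, 50 -> 78
gcd of the OTHER numbers (without index 2): gcd([50, 15, 25]) = 5
New gcd = gcd(g_others, new_val) = gcd(5, 78) = 1

Answer: 1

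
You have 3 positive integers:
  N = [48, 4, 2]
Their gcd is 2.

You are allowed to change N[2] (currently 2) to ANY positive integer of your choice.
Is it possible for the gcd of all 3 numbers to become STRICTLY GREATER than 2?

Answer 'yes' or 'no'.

Answer: yes

Derivation:
Current gcd = 2
gcd of all OTHER numbers (without N[2]=2): gcd([48, 4]) = 4
The new gcd after any change is gcd(4, new_value).
This can be at most 4.
Since 4 > old gcd 2, the gcd CAN increase (e.g., set N[2] = 4).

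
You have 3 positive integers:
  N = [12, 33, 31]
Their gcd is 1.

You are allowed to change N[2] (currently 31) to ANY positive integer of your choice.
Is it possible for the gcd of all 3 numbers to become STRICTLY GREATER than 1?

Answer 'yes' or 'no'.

Current gcd = 1
gcd of all OTHER numbers (without N[2]=31): gcd([12, 33]) = 3
The new gcd after any change is gcd(3, new_value).
This can be at most 3.
Since 3 > old gcd 1, the gcd CAN increase (e.g., set N[2] = 3).

Answer: yes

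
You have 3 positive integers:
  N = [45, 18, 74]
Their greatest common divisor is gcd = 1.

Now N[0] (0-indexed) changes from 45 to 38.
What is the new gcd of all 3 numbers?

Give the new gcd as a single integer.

Answer: 2

Derivation:
Numbers: [45, 18, 74], gcd = 1
Change: index 0, 45 -> 38
gcd of the OTHER numbers (without index 0): gcd([18, 74]) = 2
New gcd = gcd(g_others, new_val) = gcd(2, 38) = 2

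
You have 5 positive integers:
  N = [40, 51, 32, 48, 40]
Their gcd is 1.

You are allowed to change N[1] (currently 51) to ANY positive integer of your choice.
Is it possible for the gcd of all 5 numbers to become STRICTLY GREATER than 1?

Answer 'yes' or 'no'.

Current gcd = 1
gcd of all OTHER numbers (without N[1]=51): gcd([40, 32, 48, 40]) = 8
The new gcd after any change is gcd(8, new_value).
This can be at most 8.
Since 8 > old gcd 1, the gcd CAN increase (e.g., set N[1] = 8).

Answer: yes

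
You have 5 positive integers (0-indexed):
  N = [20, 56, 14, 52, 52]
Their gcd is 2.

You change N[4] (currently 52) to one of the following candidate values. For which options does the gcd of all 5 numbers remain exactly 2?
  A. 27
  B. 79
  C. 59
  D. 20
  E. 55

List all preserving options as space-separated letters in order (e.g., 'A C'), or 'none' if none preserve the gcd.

Answer: D

Derivation:
Old gcd = 2; gcd of others (without N[4]) = 2
New gcd for candidate v: gcd(2, v). Preserves old gcd iff gcd(2, v) = 2.
  Option A: v=27, gcd(2,27)=1 -> changes
  Option B: v=79, gcd(2,79)=1 -> changes
  Option C: v=59, gcd(2,59)=1 -> changes
  Option D: v=20, gcd(2,20)=2 -> preserves
  Option E: v=55, gcd(2,55)=1 -> changes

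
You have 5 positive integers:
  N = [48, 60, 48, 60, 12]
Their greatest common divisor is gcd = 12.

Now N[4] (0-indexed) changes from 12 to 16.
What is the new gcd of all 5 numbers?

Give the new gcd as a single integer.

Numbers: [48, 60, 48, 60, 12], gcd = 12
Change: index 4, 12 -> 16
gcd of the OTHER numbers (without index 4): gcd([48, 60, 48, 60]) = 12
New gcd = gcd(g_others, new_val) = gcd(12, 16) = 4

Answer: 4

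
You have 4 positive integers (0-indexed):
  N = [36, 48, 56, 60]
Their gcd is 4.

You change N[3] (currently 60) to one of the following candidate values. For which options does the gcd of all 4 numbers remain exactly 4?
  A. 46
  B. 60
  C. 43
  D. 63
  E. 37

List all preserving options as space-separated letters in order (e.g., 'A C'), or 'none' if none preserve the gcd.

Answer: B

Derivation:
Old gcd = 4; gcd of others (without N[3]) = 4
New gcd for candidate v: gcd(4, v). Preserves old gcd iff gcd(4, v) = 4.
  Option A: v=46, gcd(4,46)=2 -> changes
  Option B: v=60, gcd(4,60)=4 -> preserves
  Option C: v=43, gcd(4,43)=1 -> changes
  Option D: v=63, gcd(4,63)=1 -> changes
  Option E: v=37, gcd(4,37)=1 -> changes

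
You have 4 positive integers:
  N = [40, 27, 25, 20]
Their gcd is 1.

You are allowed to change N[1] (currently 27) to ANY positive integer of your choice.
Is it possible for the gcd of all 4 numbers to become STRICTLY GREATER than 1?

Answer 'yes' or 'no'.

Current gcd = 1
gcd of all OTHER numbers (without N[1]=27): gcd([40, 25, 20]) = 5
The new gcd after any change is gcd(5, new_value).
This can be at most 5.
Since 5 > old gcd 1, the gcd CAN increase (e.g., set N[1] = 5).

Answer: yes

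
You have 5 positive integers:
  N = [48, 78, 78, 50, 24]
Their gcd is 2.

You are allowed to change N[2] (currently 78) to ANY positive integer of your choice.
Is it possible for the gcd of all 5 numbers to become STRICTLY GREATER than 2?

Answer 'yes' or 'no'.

Answer: no

Derivation:
Current gcd = 2
gcd of all OTHER numbers (without N[2]=78): gcd([48, 78, 50, 24]) = 2
The new gcd after any change is gcd(2, new_value).
This can be at most 2.
Since 2 = old gcd 2, the gcd can only stay the same or decrease.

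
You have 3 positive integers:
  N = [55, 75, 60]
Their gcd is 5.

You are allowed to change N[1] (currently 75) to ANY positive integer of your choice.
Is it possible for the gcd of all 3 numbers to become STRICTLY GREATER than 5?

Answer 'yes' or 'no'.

Current gcd = 5
gcd of all OTHER numbers (without N[1]=75): gcd([55, 60]) = 5
The new gcd after any change is gcd(5, new_value).
This can be at most 5.
Since 5 = old gcd 5, the gcd can only stay the same or decrease.

Answer: no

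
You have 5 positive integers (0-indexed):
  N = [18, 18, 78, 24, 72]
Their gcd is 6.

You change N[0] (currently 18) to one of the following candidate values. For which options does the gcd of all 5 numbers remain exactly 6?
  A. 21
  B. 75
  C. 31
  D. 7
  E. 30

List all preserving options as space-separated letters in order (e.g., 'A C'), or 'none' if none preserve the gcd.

Answer: E

Derivation:
Old gcd = 6; gcd of others (without N[0]) = 6
New gcd for candidate v: gcd(6, v). Preserves old gcd iff gcd(6, v) = 6.
  Option A: v=21, gcd(6,21)=3 -> changes
  Option B: v=75, gcd(6,75)=3 -> changes
  Option C: v=31, gcd(6,31)=1 -> changes
  Option D: v=7, gcd(6,7)=1 -> changes
  Option E: v=30, gcd(6,30)=6 -> preserves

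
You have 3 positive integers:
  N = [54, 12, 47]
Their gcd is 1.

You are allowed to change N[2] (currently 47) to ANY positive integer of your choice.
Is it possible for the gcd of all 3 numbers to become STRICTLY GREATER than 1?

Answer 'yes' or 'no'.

Current gcd = 1
gcd of all OTHER numbers (without N[2]=47): gcd([54, 12]) = 6
The new gcd after any change is gcd(6, new_value).
This can be at most 6.
Since 6 > old gcd 1, the gcd CAN increase (e.g., set N[2] = 6).

Answer: yes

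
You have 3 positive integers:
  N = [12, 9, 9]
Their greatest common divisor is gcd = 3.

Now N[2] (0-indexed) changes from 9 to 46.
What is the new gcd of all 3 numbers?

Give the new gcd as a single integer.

Numbers: [12, 9, 9], gcd = 3
Change: index 2, 9 -> 46
gcd of the OTHER numbers (without index 2): gcd([12, 9]) = 3
New gcd = gcd(g_others, new_val) = gcd(3, 46) = 1

Answer: 1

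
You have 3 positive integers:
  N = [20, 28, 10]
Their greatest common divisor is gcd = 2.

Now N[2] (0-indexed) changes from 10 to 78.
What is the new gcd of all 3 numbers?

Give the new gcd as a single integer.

Answer: 2

Derivation:
Numbers: [20, 28, 10], gcd = 2
Change: index 2, 10 -> 78
gcd of the OTHER numbers (without index 2): gcd([20, 28]) = 4
New gcd = gcd(g_others, new_val) = gcd(4, 78) = 2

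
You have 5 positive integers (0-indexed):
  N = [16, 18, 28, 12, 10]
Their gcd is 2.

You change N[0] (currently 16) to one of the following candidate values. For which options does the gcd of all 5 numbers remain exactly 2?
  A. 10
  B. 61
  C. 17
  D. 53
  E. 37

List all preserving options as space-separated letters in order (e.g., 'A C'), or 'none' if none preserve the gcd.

Old gcd = 2; gcd of others (without N[0]) = 2
New gcd for candidate v: gcd(2, v). Preserves old gcd iff gcd(2, v) = 2.
  Option A: v=10, gcd(2,10)=2 -> preserves
  Option B: v=61, gcd(2,61)=1 -> changes
  Option C: v=17, gcd(2,17)=1 -> changes
  Option D: v=53, gcd(2,53)=1 -> changes
  Option E: v=37, gcd(2,37)=1 -> changes

Answer: A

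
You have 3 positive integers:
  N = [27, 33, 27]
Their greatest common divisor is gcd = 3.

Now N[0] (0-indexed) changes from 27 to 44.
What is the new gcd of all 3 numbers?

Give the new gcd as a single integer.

Answer: 1

Derivation:
Numbers: [27, 33, 27], gcd = 3
Change: index 0, 27 -> 44
gcd of the OTHER numbers (without index 0): gcd([33, 27]) = 3
New gcd = gcd(g_others, new_val) = gcd(3, 44) = 1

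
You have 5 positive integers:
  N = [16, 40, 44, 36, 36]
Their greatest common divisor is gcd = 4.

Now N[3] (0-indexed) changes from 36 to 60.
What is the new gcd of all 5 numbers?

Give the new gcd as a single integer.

Numbers: [16, 40, 44, 36, 36], gcd = 4
Change: index 3, 36 -> 60
gcd of the OTHER numbers (without index 3): gcd([16, 40, 44, 36]) = 4
New gcd = gcd(g_others, new_val) = gcd(4, 60) = 4

Answer: 4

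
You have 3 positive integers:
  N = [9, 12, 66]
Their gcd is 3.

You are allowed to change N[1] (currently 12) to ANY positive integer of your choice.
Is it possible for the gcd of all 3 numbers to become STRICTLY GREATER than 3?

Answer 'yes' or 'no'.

Current gcd = 3
gcd of all OTHER numbers (without N[1]=12): gcd([9, 66]) = 3
The new gcd after any change is gcd(3, new_value).
This can be at most 3.
Since 3 = old gcd 3, the gcd can only stay the same or decrease.

Answer: no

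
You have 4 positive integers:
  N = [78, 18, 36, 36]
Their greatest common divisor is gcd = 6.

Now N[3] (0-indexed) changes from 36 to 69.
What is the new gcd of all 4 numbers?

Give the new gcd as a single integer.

Numbers: [78, 18, 36, 36], gcd = 6
Change: index 3, 36 -> 69
gcd of the OTHER numbers (without index 3): gcd([78, 18, 36]) = 6
New gcd = gcd(g_others, new_val) = gcd(6, 69) = 3

Answer: 3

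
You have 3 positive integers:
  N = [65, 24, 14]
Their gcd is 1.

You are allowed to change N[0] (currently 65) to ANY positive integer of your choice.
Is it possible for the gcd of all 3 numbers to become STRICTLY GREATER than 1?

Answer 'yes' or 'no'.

Current gcd = 1
gcd of all OTHER numbers (without N[0]=65): gcd([24, 14]) = 2
The new gcd after any change is gcd(2, new_value).
This can be at most 2.
Since 2 > old gcd 1, the gcd CAN increase (e.g., set N[0] = 2).

Answer: yes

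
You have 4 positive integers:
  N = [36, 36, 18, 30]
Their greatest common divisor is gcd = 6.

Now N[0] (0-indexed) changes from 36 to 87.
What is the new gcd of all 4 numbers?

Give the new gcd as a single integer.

Answer: 3

Derivation:
Numbers: [36, 36, 18, 30], gcd = 6
Change: index 0, 36 -> 87
gcd of the OTHER numbers (without index 0): gcd([36, 18, 30]) = 6
New gcd = gcd(g_others, new_val) = gcd(6, 87) = 3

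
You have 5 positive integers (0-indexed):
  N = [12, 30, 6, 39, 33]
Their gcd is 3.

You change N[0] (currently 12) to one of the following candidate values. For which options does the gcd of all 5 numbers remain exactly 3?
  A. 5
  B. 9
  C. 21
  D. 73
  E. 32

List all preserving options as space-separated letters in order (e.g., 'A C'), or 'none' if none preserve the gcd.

Old gcd = 3; gcd of others (without N[0]) = 3
New gcd for candidate v: gcd(3, v). Preserves old gcd iff gcd(3, v) = 3.
  Option A: v=5, gcd(3,5)=1 -> changes
  Option B: v=9, gcd(3,9)=3 -> preserves
  Option C: v=21, gcd(3,21)=3 -> preserves
  Option D: v=73, gcd(3,73)=1 -> changes
  Option E: v=32, gcd(3,32)=1 -> changes

Answer: B C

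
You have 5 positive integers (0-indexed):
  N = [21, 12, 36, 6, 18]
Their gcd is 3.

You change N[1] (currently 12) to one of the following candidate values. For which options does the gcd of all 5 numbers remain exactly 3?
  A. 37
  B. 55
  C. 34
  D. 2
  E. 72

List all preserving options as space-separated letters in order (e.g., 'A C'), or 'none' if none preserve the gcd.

Answer: E

Derivation:
Old gcd = 3; gcd of others (without N[1]) = 3
New gcd for candidate v: gcd(3, v). Preserves old gcd iff gcd(3, v) = 3.
  Option A: v=37, gcd(3,37)=1 -> changes
  Option B: v=55, gcd(3,55)=1 -> changes
  Option C: v=34, gcd(3,34)=1 -> changes
  Option D: v=2, gcd(3,2)=1 -> changes
  Option E: v=72, gcd(3,72)=3 -> preserves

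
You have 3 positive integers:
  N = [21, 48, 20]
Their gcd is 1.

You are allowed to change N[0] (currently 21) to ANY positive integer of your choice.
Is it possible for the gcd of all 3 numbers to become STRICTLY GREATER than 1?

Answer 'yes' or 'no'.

Answer: yes

Derivation:
Current gcd = 1
gcd of all OTHER numbers (without N[0]=21): gcd([48, 20]) = 4
The new gcd after any change is gcd(4, new_value).
This can be at most 4.
Since 4 > old gcd 1, the gcd CAN increase (e.g., set N[0] = 4).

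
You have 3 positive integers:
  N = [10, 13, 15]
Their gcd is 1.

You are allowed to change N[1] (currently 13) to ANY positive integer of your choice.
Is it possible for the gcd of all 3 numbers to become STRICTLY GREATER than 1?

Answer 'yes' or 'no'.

Current gcd = 1
gcd of all OTHER numbers (without N[1]=13): gcd([10, 15]) = 5
The new gcd after any change is gcd(5, new_value).
This can be at most 5.
Since 5 > old gcd 1, the gcd CAN increase (e.g., set N[1] = 5).

Answer: yes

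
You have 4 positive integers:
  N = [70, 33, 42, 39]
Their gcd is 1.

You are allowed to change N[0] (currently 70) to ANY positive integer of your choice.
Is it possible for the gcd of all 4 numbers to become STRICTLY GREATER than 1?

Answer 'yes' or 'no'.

Current gcd = 1
gcd of all OTHER numbers (without N[0]=70): gcd([33, 42, 39]) = 3
The new gcd after any change is gcd(3, new_value).
This can be at most 3.
Since 3 > old gcd 1, the gcd CAN increase (e.g., set N[0] = 3).

Answer: yes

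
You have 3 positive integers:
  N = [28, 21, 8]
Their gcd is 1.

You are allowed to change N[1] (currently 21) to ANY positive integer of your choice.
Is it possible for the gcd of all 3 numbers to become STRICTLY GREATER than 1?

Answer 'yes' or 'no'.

Answer: yes

Derivation:
Current gcd = 1
gcd of all OTHER numbers (without N[1]=21): gcd([28, 8]) = 4
The new gcd after any change is gcd(4, new_value).
This can be at most 4.
Since 4 > old gcd 1, the gcd CAN increase (e.g., set N[1] = 4).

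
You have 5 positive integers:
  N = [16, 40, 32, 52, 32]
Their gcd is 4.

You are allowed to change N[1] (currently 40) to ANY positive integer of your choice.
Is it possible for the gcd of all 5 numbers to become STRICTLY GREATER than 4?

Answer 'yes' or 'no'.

Current gcd = 4
gcd of all OTHER numbers (without N[1]=40): gcd([16, 32, 52, 32]) = 4
The new gcd after any change is gcd(4, new_value).
This can be at most 4.
Since 4 = old gcd 4, the gcd can only stay the same or decrease.

Answer: no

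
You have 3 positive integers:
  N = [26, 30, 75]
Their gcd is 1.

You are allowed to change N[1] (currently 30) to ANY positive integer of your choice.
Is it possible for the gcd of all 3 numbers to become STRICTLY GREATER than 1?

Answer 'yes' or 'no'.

Answer: no

Derivation:
Current gcd = 1
gcd of all OTHER numbers (without N[1]=30): gcd([26, 75]) = 1
The new gcd after any change is gcd(1, new_value).
This can be at most 1.
Since 1 = old gcd 1, the gcd can only stay the same or decrease.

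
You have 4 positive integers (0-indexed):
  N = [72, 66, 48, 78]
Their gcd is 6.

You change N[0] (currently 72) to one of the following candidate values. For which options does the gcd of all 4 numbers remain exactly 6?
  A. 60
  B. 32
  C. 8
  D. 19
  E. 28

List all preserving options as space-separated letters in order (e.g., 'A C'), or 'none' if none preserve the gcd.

Answer: A

Derivation:
Old gcd = 6; gcd of others (without N[0]) = 6
New gcd for candidate v: gcd(6, v). Preserves old gcd iff gcd(6, v) = 6.
  Option A: v=60, gcd(6,60)=6 -> preserves
  Option B: v=32, gcd(6,32)=2 -> changes
  Option C: v=8, gcd(6,8)=2 -> changes
  Option D: v=19, gcd(6,19)=1 -> changes
  Option E: v=28, gcd(6,28)=2 -> changes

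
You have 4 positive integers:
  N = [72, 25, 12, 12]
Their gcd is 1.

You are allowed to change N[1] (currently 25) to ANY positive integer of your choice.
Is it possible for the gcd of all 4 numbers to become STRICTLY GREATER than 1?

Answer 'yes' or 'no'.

Current gcd = 1
gcd of all OTHER numbers (without N[1]=25): gcd([72, 12, 12]) = 12
The new gcd after any change is gcd(12, new_value).
This can be at most 12.
Since 12 > old gcd 1, the gcd CAN increase (e.g., set N[1] = 12).

Answer: yes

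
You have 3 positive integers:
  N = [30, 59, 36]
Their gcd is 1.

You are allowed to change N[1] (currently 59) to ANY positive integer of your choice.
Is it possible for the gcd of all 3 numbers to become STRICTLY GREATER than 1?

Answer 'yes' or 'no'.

Answer: yes

Derivation:
Current gcd = 1
gcd of all OTHER numbers (without N[1]=59): gcd([30, 36]) = 6
The new gcd after any change is gcd(6, new_value).
This can be at most 6.
Since 6 > old gcd 1, the gcd CAN increase (e.g., set N[1] = 6).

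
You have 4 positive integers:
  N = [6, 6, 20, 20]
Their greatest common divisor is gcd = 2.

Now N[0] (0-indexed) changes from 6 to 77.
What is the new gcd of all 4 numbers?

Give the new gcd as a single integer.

Numbers: [6, 6, 20, 20], gcd = 2
Change: index 0, 6 -> 77
gcd of the OTHER numbers (without index 0): gcd([6, 20, 20]) = 2
New gcd = gcd(g_others, new_val) = gcd(2, 77) = 1

Answer: 1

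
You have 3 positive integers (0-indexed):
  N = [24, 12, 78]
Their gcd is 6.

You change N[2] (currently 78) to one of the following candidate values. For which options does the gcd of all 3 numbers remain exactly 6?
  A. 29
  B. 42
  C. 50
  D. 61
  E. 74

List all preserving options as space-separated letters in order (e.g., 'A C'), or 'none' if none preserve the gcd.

Old gcd = 6; gcd of others (without N[2]) = 12
New gcd for candidate v: gcd(12, v). Preserves old gcd iff gcd(12, v) = 6.
  Option A: v=29, gcd(12,29)=1 -> changes
  Option B: v=42, gcd(12,42)=6 -> preserves
  Option C: v=50, gcd(12,50)=2 -> changes
  Option D: v=61, gcd(12,61)=1 -> changes
  Option E: v=74, gcd(12,74)=2 -> changes

Answer: B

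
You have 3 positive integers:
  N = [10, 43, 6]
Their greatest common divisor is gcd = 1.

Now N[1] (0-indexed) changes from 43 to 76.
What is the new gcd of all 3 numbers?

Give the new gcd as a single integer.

Numbers: [10, 43, 6], gcd = 1
Change: index 1, 43 -> 76
gcd of the OTHER numbers (without index 1): gcd([10, 6]) = 2
New gcd = gcd(g_others, new_val) = gcd(2, 76) = 2

Answer: 2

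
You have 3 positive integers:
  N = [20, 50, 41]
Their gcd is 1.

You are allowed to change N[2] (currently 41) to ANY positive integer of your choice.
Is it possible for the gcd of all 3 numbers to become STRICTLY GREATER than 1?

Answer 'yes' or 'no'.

Current gcd = 1
gcd of all OTHER numbers (without N[2]=41): gcd([20, 50]) = 10
The new gcd after any change is gcd(10, new_value).
This can be at most 10.
Since 10 > old gcd 1, the gcd CAN increase (e.g., set N[2] = 10).

Answer: yes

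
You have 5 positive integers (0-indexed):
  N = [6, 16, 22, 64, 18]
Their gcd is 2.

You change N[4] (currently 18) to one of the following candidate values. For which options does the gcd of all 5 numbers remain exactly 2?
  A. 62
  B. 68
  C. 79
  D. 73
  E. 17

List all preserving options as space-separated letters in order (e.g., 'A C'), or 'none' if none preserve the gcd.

Old gcd = 2; gcd of others (without N[4]) = 2
New gcd for candidate v: gcd(2, v). Preserves old gcd iff gcd(2, v) = 2.
  Option A: v=62, gcd(2,62)=2 -> preserves
  Option B: v=68, gcd(2,68)=2 -> preserves
  Option C: v=79, gcd(2,79)=1 -> changes
  Option D: v=73, gcd(2,73)=1 -> changes
  Option E: v=17, gcd(2,17)=1 -> changes

Answer: A B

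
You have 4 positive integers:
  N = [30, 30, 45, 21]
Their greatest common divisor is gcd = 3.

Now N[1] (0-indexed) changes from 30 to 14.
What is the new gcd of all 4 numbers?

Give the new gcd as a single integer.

Numbers: [30, 30, 45, 21], gcd = 3
Change: index 1, 30 -> 14
gcd of the OTHER numbers (without index 1): gcd([30, 45, 21]) = 3
New gcd = gcd(g_others, new_val) = gcd(3, 14) = 1

Answer: 1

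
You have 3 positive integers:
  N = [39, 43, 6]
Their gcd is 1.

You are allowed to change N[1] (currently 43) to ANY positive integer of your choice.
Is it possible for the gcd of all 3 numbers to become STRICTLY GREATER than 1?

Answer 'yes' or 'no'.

Current gcd = 1
gcd of all OTHER numbers (without N[1]=43): gcd([39, 6]) = 3
The new gcd after any change is gcd(3, new_value).
This can be at most 3.
Since 3 > old gcd 1, the gcd CAN increase (e.g., set N[1] = 3).

Answer: yes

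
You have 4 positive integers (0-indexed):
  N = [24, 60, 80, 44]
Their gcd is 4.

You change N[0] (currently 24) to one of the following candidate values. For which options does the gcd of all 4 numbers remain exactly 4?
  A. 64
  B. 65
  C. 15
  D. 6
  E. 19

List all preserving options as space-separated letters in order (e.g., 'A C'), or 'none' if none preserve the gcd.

Answer: A

Derivation:
Old gcd = 4; gcd of others (without N[0]) = 4
New gcd for candidate v: gcd(4, v). Preserves old gcd iff gcd(4, v) = 4.
  Option A: v=64, gcd(4,64)=4 -> preserves
  Option B: v=65, gcd(4,65)=1 -> changes
  Option C: v=15, gcd(4,15)=1 -> changes
  Option D: v=6, gcd(4,6)=2 -> changes
  Option E: v=19, gcd(4,19)=1 -> changes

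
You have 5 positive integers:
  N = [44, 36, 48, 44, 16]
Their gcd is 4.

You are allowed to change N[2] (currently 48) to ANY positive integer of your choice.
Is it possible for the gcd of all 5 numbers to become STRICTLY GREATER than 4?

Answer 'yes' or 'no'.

Answer: no

Derivation:
Current gcd = 4
gcd of all OTHER numbers (without N[2]=48): gcd([44, 36, 44, 16]) = 4
The new gcd after any change is gcd(4, new_value).
This can be at most 4.
Since 4 = old gcd 4, the gcd can only stay the same or decrease.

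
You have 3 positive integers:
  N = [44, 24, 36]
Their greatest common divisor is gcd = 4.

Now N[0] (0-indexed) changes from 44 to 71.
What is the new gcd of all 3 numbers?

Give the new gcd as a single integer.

Answer: 1

Derivation:
Numbers: [44, 24, 36], gcd = 4
Change: index 0, 44 -> 71
gcd of the OTHER numbers (without index 0): gcd([24, 36]) = 12
New gcd = gcd(g_others, new_val) = gcd(12, 71) = 1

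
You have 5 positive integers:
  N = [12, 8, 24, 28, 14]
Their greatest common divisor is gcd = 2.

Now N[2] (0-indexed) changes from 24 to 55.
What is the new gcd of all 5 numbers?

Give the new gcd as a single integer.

Numbers: [12, 8, 24, 28, 14], gcd = 2
Change: index 2, 24 -> 55
gcd of the OTHER numbers (without index 2): gcd([12, 8, 28, 14]) = 2
New gcd = gcd(g_others, new_val) = gcd(2, 55) = 1

Answer: 1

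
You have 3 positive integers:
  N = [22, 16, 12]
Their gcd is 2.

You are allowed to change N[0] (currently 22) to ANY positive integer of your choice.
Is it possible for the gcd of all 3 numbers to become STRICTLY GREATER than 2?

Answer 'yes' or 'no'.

Answer: yes

Derivation:
Current gcd = 2
gcd of all OTHER numbers (without N[0]=22): gcd([16, 12]) = 4
The new gcd after any change is gcd(4, new_value).
This can be at most 4.
Since 4 > old gcd 2, the gcd CAN increase (e.g., set N[0] = 4).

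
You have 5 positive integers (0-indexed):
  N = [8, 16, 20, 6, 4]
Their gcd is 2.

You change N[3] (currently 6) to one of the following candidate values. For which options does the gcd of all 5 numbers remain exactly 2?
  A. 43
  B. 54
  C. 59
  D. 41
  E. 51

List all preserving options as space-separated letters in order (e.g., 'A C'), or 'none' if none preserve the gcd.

Answer: B

Derivation:
Old gcd = 2; gcd of others (without N[3]) = 4
New gcd for candidate v: gcd(4, v). Preserves old gcd iff gcd(4, v) = 2.
  Option A: v=43, gcd(4,43)=1 -> changes
  Option B: v=54, gcd(4,54)=2 -> preserves
  Option C: v=59, gcd(4,59)=1 -> changes
  Option D: v=41, gcd(4,41)=1 -> changes
  Option E: v=51, gcd(4,51)=1 -> changes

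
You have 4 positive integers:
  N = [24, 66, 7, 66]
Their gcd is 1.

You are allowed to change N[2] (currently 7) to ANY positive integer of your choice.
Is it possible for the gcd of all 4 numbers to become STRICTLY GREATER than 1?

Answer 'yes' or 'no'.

Answer: yes

Derivation:
Current gcd = 1
gcd of all OTHER numbers (without N[2]=7): gcd([24, 66, 66]) = 6
The new gcd after any change is gcd(6, new_value).
This can be at most 6.
Since 6 > old gcd 1, the gcd CAN increase (e.g., set N[2] = 6).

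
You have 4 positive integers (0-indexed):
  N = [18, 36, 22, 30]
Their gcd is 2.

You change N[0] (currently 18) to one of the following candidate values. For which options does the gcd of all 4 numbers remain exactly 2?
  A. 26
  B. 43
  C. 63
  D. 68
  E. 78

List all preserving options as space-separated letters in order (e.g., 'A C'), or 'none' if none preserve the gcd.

Old gcd = 2; gcd of others (without N[0]) = 2
New gcd for candidate v: gcd(2, v). Preserves old gcd iff gcd(2, v) = 2.
  Option A: v=26, gcd(2,26)=2 -> preserves
  Option B: v=43, gcd(2,43)=1 -> changes
  Option C: v=63, gcd(2,63)=1 -> changes
  Option D: v=68, gcd(2,68)=2 -> preserves
  Option E: v=78, gcd(2,78)=2 -> preserves

Answer: A D E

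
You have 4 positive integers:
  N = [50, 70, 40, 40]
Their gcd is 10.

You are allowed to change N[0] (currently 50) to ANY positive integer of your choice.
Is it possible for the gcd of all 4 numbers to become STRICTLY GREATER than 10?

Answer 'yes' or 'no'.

Current gcd = 10
gcd of all OTHER numbers (without N[0]=50): gcd([70, 40, 40]) = 10
The new gcd after any change is gcd(10, new_value).
This can be at most 10.
Since 10 = old gcd 10, the gcd can only stay the same or decrease.

Answer: no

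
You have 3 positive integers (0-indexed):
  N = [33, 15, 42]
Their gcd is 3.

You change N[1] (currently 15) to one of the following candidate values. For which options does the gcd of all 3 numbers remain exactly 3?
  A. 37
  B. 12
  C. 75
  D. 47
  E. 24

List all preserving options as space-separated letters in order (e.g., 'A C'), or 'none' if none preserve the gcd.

Old gcd = 3; gcd of others (without N[1]) = 3
New gcd for candidate v: gcd(3, v). Preserves old gcd iff gcd(3, v) = 3.
  Option A: v=37, gcd(3,37)=1 -> changes
  Option B: v=12, gcd(3,12)=3 -> preserves
  Option C: v=75, gcd(3,75)=3 -> preserves
  Option D: v=47, gcd(3,47)=1 -> changes
  Option E: v=24, gcd(3,24)=3 -> preserves

Answer: B C E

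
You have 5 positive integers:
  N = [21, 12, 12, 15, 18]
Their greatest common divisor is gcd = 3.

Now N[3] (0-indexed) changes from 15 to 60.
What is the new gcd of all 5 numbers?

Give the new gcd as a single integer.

Answer: 3

Derivation:
Numbers: [21, 12, 12, 15, 18], gcd = 3
Change: index 3, 15 -> 60
gcd of the OTHER numbers (without index 3): gcd([21, 12, 12, 18]) = 3
New gcd = gcd(g_others, new_val) = gcd(3, 60) = 3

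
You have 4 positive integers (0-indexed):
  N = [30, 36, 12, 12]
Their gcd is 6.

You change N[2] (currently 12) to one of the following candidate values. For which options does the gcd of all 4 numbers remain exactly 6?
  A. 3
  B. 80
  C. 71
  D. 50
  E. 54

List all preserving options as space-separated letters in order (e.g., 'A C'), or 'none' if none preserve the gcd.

Answer: E

Derivation:
Old gcd = 6; gcd of others (without N[2]) = 6
New gcd for candidate v: gcd(6, v). Preserves old gcd iff gcd(6, v) = 6.
  Option A: v=3, gcd(6,3)=3 -> changes
  Option B: v=80, gcd(6,80)=2 -> changes
  Option C: v=71, gcd(6,71)=1 -> changes
  Option D: v=50, gcd(6,50)=2 -> changes
  Option E: v=54, gcd(6,54)=6 -> preserves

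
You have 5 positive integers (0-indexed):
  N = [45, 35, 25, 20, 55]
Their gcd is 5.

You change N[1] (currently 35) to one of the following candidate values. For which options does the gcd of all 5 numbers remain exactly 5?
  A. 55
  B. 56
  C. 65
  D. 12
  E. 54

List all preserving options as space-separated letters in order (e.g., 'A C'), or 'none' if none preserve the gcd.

Old gcd = 5; gcd of others (without N[1]) = 5
New gcd for candidate v: gcd(5, v). Preserves old gcd iff gcd(5, v) = 5.
  Option A: v=55, gcd(5,55)=5 -> preserves
  Option B: v=56, gcd(5,56)=1 -> changes
  Option C: v=65, gcd(5,65)=5 -> preserves
  Option D: v=12, gcd(5,12)=1 -> changes
  Option E: v=54, gcd(5,54)=1 -> changes

Answer: A C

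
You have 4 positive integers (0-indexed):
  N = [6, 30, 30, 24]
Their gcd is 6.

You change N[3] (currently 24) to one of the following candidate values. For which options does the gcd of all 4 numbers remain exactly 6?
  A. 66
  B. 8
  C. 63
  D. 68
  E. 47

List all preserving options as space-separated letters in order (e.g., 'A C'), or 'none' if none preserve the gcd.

Answer: A

Derivation:
Old gcd = 6; gcd of others (without N[3]) = 6
New gcd for candidate v: gcd(6, v). Preserves old gcd iff gcd(6, v) = 6.
  Option A: v=66, gcd(6,66)=6 -> preserves
  Option B: v=8, gcd(6,8)=2 -> changes
  Option C: v=63, gcd(6,63)=3 -> changes
  Option D: v=68, gcd(6,68)=2 -> changes
  Option E: v=47, gcd(6,47)=1 -> changes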